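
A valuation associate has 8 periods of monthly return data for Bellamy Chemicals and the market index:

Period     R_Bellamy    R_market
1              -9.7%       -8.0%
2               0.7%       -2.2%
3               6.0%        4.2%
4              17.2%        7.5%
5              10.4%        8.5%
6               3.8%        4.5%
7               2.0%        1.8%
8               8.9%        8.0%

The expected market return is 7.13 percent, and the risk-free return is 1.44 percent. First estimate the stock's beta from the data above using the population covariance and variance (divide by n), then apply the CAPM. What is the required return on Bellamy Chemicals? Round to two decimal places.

8.69%

Mean R_i = (-9.7 + 0.7 + 6.0 + 17.2 + 10.4 + 3.8 + 2.0 + 8.9) / 8 = 4.9125%
Mean R_m = (-8.0 − 2.2 + 4.2 + 7.5 + 8.5 + 4.5 + 1.8 + 8.0) / 8 = 3.0375%
Σ(R_i − R̄_i)(R_m − R̄_m) = 291.1863  ⇒  Cov = 291.1863 / 8 = 36.3983
Σ(R_m − R̄_m)² = 228.6588  ⇒  Var(R_m) = 228.6588 / 8 = 28.5824
β = Cov / Var(R_m) = 36.3983 / 28.5824 = 1.2735
MRP = 7.13% − 1.44% = 5.69%
E(R) = R_f + β × MRP = 1.44% + 1.2735 × 5.69% = 8.69%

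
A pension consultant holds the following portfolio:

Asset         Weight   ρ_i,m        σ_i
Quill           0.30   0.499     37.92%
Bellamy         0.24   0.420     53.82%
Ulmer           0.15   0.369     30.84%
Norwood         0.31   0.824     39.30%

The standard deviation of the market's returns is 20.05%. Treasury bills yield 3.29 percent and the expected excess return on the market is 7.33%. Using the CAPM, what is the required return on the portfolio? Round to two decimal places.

β_Quill = 0.499 × 37.92% / 20.05% = 0.9437
β_Bellamy = 0.420 × 53.82% / 20.05% = 1.1274
β_Ulmer = 0.369 × 30.84% / 20.05% = 0.5676
β_Norwood = 0.824 × 39.30% / 20.05% = 1.6151
β_P = Σ w_i β_i = 0.30×0.9437 + 0.24×1.1274 + 0.15×0.5676 + 0.31×1.6151 = 1.1395
E(R_P) = R_f + β_P × MRP = 3.29% + 1.1395 × 7.33% = 11.64%

11.64%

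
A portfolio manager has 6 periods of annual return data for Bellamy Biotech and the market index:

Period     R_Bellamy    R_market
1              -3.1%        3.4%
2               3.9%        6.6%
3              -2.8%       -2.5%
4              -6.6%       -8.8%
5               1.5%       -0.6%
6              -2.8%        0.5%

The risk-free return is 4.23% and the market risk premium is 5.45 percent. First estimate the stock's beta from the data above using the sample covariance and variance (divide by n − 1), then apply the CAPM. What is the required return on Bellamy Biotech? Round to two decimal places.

Mean R_i = (-3.1 + 3.9 − 2.8 − 6.6 + 1.5 − 2.8) / 6 = -1.6500%
Mean R_m = (3.4 + 6.6 − 2.5 − 8.8 − 0.6 + 0.5) / 6 = -0.2333%
Σ(R_i − R̄_i)(R_m − R̄_m) = 75.6700  ⇒  Cov = 75.6700 / 5 = 15.1340
Σ(R_m − R̄_m)² = 139.0933  ⇒  Var(R_m) = 139.0933 / 5 = 27.8187
β = Cov / Var(R_m) = 15.1340 / 27.8187 = 0.5440
E(R) = R_f + β × MRP = 4.23% + 0.5440 × 5.45% = 7.19%

7.19%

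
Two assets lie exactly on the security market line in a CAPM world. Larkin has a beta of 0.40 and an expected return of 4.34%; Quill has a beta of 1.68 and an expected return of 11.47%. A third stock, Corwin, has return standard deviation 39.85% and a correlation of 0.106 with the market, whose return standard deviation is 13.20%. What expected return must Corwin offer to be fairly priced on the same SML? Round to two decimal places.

3.89%

MRP = (11.47% − 4.34%) / (1.68 − 0.40) = 5.5703%
R_f = 4.34% − 0.40 × 5.5703% = 2.1119%
β_Corwin = ρ·σ_i/σ_m = 0.106 × 39.85 / 13.20 = 0.3200
E(R_Corwin) = R_f + β × MRP = 2.1119% + 0.3200 × 5.5703% = 3.89%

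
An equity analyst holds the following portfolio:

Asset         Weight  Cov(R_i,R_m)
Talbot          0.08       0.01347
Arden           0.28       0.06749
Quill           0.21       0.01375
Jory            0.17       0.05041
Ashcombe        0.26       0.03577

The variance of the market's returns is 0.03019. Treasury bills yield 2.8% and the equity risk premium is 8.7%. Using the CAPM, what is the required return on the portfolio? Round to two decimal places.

14.54%

β_Talbot = 0.01347 / 0.03019 = 0.4462
β_Arden = 0.06749 / 0.03019 = 2.2355
β_Quill = 0.01375 / 0.03019 = 0.4554
β_Jory = 0.05041 / 0.03019 = 1.6698
β_Ashcombe = 0.03577 / 0.03019 = 1.1848
β_P = Σ w_i β_i = 0.08×0.4462 + 0.28×2.2355 + 0.21×0.4554 + 0.17×1.6698 + 0.26×1.1848 = 1.3492
E(R_P) = R_f + β_P × MRP = 2.8% + 1.3492 × 8.7% = 14.54%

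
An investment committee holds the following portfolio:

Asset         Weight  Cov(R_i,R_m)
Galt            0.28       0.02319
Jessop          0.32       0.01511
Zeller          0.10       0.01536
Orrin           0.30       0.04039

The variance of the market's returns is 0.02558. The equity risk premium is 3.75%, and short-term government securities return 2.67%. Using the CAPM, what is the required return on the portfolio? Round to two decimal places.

β_Galt = 0.02319 / 0.02558 = 0.9066
β_Jessop = 0.01511 / 0.02558 = 0.5907
β_Zeller = 0.01536 / 0.02558 = 0.6005
β_Orrin = 0.04039 / 0.02558 = 1.5790
β_P = Σ w_i β_i = 0.28×0.9066 + 0.32×0.5907 + 0.10×0.6005 + 0.30×1.5790 = 0.9766
E(R_P) = R_f + β_P × MRP = 2.67% + 0.9766 × 3.75% = 6.33%

6.33%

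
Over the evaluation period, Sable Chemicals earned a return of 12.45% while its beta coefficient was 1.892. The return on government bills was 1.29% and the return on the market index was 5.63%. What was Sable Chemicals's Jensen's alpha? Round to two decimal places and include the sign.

+2.95%

Market excess return = 5.63% − 1.29% = 4.34%
CAPM benchmark = R_f + β(R_m − R_f) = 1.29% + 1.892 × 4.34% = 9.50128%
α = actual − benchmark = 12.45% − 9.50128% = +2.95%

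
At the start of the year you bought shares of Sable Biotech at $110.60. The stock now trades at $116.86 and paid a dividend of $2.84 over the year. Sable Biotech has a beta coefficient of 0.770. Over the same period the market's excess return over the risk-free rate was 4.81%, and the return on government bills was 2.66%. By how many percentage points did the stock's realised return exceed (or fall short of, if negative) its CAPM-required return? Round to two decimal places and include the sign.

Realised HPR = (P1 + D1 − P0) / P0 = (116.86 + 2.84 − 110.60) / 110.60 = 9.10 / 110.60 = 8.2278%
CAPM required = R_f + β·MRP = 2.66% + 0.770 × 4.81% = 6.36370%
α = realised − required = 8.2278% − 6.36370% = +1.86%

+1.86%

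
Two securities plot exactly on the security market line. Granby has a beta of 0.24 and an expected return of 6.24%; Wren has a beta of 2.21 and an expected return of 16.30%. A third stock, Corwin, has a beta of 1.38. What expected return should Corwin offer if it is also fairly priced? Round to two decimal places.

12.06%

MRP (SML slope) = (16.30% − 6.24%) / (2.21 − 0.24) = 10.06% / 1.97 = 5.1066%
R_f (intercept) = 6.24% − 0.24 × 5.1066% = 5.0144%
E(R_Corwin) = R_f + β × MRP = 5.0144% + 1.38 × 5.1066% = 12.06%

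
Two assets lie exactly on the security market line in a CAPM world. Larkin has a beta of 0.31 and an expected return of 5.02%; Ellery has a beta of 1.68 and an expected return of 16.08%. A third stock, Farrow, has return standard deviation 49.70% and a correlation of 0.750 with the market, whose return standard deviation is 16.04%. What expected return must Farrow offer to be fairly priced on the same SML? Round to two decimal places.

MRP = (16.08% − 5.02%) / (1.68 − 0.31) = 8.0730%
R_f = 5.02% − 0.31 × 8.0730% = 2.5174%
β_Farrow = ρ·σ_i/σ_m = 0.750 × 49.70 / 16.04 = 2.3239
E(R_Farrow) = R_f + β × MRP = 2.5174% + 2.3239 × 8.0730% = 21.28%

21.28%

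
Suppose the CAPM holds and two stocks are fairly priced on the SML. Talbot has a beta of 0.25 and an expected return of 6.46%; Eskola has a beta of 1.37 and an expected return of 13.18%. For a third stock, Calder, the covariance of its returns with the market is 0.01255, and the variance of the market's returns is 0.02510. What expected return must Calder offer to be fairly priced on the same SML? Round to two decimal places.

MRP = (13.18% − 6.46%) / (1.37 − 0.25) = 6.0000%
R_f = 6.46% − 0.25 × 6.0000% = 4.9600%
β_Calder = Cov / Var(R_m) = 0.01255 / 0.02510 = 0.5000
E(R_Calder) = R_f + β × MRP = 4.9600% + 0.5000 × 6.0000% = 7.96%

7.96%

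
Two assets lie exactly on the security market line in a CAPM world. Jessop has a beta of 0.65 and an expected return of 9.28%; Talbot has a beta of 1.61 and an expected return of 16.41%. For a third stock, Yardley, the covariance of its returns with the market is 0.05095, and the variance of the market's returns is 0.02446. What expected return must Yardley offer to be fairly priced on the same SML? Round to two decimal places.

MRP = (16.41% − 9.28%) / (1.61 − 0.65) = 7.4271%
R_f = 9.28% − 0.65 × 7.4271% = 4.4524%
β_Yardley = Cov / Var(R_m) = 0.05095 / 0.02446 = 2.0830
E(R_Yardley) = R_f + β × MRP = 4.4524% + 2.0830 × 7.4271% = 19.92%

19.92%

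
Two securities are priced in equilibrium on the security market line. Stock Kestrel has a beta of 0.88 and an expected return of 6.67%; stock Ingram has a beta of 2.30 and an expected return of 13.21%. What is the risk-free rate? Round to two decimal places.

Both satisfy E(R) = R_f + β·MRP, so the slope of the SML is
MRP = (13.21% − 6.67%) / (2.30 − 0.88) = 6.54% / 1.42 = 4.6056%
R_f = E(R_Kestrel) − β_Kestrel·MRP = 6.67% − 0.88 × 4.6056% = 2.6171%

2.62%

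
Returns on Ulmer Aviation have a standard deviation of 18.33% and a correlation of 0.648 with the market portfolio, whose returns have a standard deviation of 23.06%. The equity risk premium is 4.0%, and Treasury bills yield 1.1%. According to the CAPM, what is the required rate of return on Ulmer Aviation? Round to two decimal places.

β = ρ × σ_i / σ_m = 0.648 × 18.33% / 23.06% = 0.5151
E(R) = 1.1% + 0.5151 × 4.0% = 3.16%

3.16%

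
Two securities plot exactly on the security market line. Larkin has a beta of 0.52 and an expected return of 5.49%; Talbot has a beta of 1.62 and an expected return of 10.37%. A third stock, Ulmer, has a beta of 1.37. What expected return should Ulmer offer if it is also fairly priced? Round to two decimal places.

9.26%

MRP (SML slope) = (10.37% − 5.49%) / (1.62 − 0.52) = 4.88% / 1.10 = 4.4364%
R_f (intercept) = 5.49% − 0.52 × 4.4364% = 3.1831%
E(R_Ulmer) = R_f + β × MRP = 3.1831% + 1.37 × 4.4364% = 9.26%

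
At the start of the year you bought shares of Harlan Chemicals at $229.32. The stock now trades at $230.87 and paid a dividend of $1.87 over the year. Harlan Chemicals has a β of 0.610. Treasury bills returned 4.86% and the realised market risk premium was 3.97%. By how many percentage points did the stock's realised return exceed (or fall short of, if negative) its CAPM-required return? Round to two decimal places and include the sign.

-5.79%

Realised HPR = (P1 + D1 − P0) / P0 = (230.87 + 1.87 − 229.32) / 229.32 = 3.42 / 229.32 = 1.4914%
CAPM required = R_f + β·MRP = 4.86% + 0.610 × 3.97% = 7.28170%
α = realised − required = 1.4914% − 7.28170% = -5.79%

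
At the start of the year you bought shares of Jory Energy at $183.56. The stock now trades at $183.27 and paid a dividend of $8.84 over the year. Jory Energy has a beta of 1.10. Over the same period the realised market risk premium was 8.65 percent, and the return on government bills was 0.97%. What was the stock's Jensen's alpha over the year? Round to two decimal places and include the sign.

Realised HPR = (P1 + D1 − P0) / P0 = (183.27 + 8.84 − 183.56) / 183.56 = 8.55 / 183.56 = 4.6579%
CAPM required = R_f + β·MRP = 0.97% + 1.10 × 8.65% = 10.4850%
α = realised − required = 4.6579% − 10.4850% = -5.83%

-5.83%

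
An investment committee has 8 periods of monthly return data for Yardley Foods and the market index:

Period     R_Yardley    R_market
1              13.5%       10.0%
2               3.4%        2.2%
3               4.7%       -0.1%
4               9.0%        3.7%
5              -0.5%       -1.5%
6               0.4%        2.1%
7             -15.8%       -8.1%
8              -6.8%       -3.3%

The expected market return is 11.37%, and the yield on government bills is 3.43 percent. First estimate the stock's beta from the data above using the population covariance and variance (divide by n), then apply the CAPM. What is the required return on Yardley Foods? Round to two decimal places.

Mean R_i = (13.5 + 3.4 + 4.7 + 9.0 − 0.5 + 0.4 − 15.8 − 6.8) / 8 = 0.9875%
Mean R_m = (10.0 + 2.2 − 0.1 + 3.7 − 1.5 + 2.1 − 8.1 − 3.3) / 8 = 0.6250%
Σ(R_i − R̄_i)(R_m − R̄_m) = 322.3825  ⇒  Cov = 322.3825 / 8 = 40.2978
Σ(R_m − R̄_m)² = 198.5750  ⇒  Var(R_m) = 198.5750 / 8 = 24.8219
β = Cov / Var(R_m) = 40.2978 / 24.8219 = 1.6235
MRP = 11.37% − 3.43% = 7.94%
E(R) = R_f + β × MRP = 3.43% + 1.6235 × 7.94% = 16.32%

16.32%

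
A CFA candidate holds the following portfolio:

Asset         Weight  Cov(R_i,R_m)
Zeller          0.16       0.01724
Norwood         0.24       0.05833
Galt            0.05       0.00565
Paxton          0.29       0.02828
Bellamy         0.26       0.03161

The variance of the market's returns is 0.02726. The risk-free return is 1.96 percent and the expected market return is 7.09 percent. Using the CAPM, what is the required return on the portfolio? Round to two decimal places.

8.26%

β_Zeller = 0.01724 / 0.02726 = 0.6324
β_Norwood = 0.05833 / 0.02726 = 2.1398
β_Galt = 0.00565 / 0.02726 = 0.2073
β_Paxton = 0.02828 / 0.02726 = 1.0374
β_Bellamy = 0.03161 / 0.02726 = 1.1596
β_P = Σ w_i β_i = 0.16×0.6324 + 0.24×2.1398 + 0.05×0.2073 + 0.29×1.0374 + 0.26×1.1596 = 1.2274
MRP = 7.09% − 1.96% = 5.13%
E(R_P) = R_f + β_P × MRP = 1.96% + 1.2274 × 5.13% = 8.26%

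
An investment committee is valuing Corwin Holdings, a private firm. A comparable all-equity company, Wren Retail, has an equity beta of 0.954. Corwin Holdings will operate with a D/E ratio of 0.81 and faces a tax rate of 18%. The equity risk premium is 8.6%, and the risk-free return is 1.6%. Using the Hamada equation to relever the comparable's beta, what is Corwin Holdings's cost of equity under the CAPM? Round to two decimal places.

15.25%

β_L = β_U × [1 + (1 − t)(D/E)] = 0.954 × [1 + (1 − 0.18) × 0.81]
    = 0.954 × [1 + 0.82 × 0.81] = 0.954 × 1.6642 = 1.5876
E(R) = R_f + β_L × MRP = 1.6% + 1.5876 × 8.6% = 15.25%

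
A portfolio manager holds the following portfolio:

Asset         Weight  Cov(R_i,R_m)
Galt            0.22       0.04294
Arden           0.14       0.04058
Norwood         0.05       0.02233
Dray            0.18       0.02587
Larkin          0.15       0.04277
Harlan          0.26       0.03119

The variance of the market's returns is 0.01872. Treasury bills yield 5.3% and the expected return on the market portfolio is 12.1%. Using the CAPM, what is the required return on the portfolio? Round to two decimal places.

18.17%

β_Galt = 0.04294 / 0.01872 = 2.2938
β_Arden = 0.04058 / 0.01872 = 2.1677
β_Norwood = 0.02233 / 0.01872 = 1.1928
β_Dray = 0.02587 / 0.01872 = 1.3819
β_Larkin = 0.04277 / 0.01872 = 2.2847
β_Harlan = 0.03119 / 0.01872 = 1.6661
β_P = Σ w_i β_i = 0.22×2.2938 + 0.14×2.1677 + 0.05×1.1928 + 0.18×1.3819 + 0.15×2.2847 + 0.26×1.6661 = 1.8924
MRP = 12.1% − 5.3% = 6.80%
E(R_P) = R_f + β_P × MRP = 5.3% + 1.8924 × 6.8% = 18.17%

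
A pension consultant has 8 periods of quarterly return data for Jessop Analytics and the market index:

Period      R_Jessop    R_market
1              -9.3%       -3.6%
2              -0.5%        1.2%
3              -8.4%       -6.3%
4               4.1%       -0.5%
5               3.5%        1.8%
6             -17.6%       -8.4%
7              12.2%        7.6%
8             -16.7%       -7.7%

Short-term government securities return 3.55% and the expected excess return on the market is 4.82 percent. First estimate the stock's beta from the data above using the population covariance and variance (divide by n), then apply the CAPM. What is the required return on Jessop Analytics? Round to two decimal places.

Mean R_i = (-9.3 − 0.5 − 8.4 + 4.1 + 3.5 − 17.6 + 12.2 − 16.7) / 8 = -4.0875%
Mean R_m = (-3.6 + 1.2 − 6.3 − 0.5 + 1.8 − 8.4 + 7.6 − 7.7) / 8 = -1.9875%
Σ(R_i − R̄_i)(R_m − R̄_m) = 394.2088  ⇒  Cov = 394.2088 / 8 = 49.2761
Σ(R_m − R̄_m)² = 213.5888  ⇒  Var(R_m) = 213.5888 / 8 = 26.6986
β = Cov / Var(R_m) = 49.2761 / 26.6986 = 1.8456
E(R) = R_f + β × MRP = 3.55% + 1.8456 × 4.82% = 12.45%

12.45%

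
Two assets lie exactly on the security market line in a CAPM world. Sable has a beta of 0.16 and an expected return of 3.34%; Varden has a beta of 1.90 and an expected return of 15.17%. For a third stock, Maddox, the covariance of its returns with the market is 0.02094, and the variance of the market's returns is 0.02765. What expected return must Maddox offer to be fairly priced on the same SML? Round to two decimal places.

7.40%

MRP = (15.17% − 3.34%) / (1.90 − 0.16) = 6.7989%
R_f = 3.34% − 0.16 × 6.7989% = 2.2522%
β_Maddox = Cov / Var(R_m) = 0.02094 / 0.02765 = 0.7573
E(R_Maddox) = R_f + β × MRP = 2.2522% + 0.7573 × 6.7989% = 7.40%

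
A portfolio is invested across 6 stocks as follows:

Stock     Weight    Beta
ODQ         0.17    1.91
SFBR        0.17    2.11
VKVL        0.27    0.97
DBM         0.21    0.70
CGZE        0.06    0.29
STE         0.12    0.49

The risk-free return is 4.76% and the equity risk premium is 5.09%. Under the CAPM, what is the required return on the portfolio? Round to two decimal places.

10.71%

β_P = Σ w_i β_i = 0.17×1.91 + 0.17×2.11 + 0.27×0.97 + 0.21×0.70 + 0.06×0.29 + 0.12×0.49 = 1.1685
E(R_P) = R_f + β_P × MRP = 4.76% + 1.1685 × 5.09% = 10.71%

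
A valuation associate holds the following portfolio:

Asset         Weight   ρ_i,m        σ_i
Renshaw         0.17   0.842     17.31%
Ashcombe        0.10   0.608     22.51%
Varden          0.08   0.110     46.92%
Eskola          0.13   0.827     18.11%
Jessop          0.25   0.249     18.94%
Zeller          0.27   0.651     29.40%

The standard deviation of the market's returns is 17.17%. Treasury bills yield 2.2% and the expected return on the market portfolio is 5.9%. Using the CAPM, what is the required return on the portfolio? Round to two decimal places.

4.91%

β_Renshaw = 0.842 × 17.31% / 17.17% = 0.8489
β_Ashcombe = 0.608 × 22.51% / 17.17% = 0.7971
β_Varden = 0.110 × 46.92% / 17.17% = 0.3006
β_Eskola = 0.827 × 18.11% / 17.17% = 0.8723
β_Jessop = 0.249 × 18.94% / 17.17% = 0.2747
β_Zeller = 0.651 × 29.40% / 17.17% = 1.1147
β_P = Σ w_i β_i = 0.17×0.8489 + 0.10×0.7971 + 0.08×0.3006 + 0.13×0.8723 + 0.25×0.2747 + 0.27×1.1147 = 0.7311
MRP = 5.9% − 2.2% = 3.70%
E(R_P) = R_f + β_P × MRP = 2.2% + 0.7311 × 3.7% = 4.91%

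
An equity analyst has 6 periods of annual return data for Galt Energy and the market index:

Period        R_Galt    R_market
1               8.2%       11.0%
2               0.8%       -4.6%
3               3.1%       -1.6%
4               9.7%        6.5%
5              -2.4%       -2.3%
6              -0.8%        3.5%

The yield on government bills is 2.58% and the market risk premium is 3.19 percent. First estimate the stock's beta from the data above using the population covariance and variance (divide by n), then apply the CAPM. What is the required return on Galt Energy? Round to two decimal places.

Mean R_i = (8.2 + 0.8 + 3.1 + 9.7 − 2.4 − 0.8) / 6 = 3.1000%
Mean R_m = (11.0 − 4.6 − 1.6 + 6.5 − 2.3 + 3.5) / 6 = 2.0833%
Σ(R_i − R̄_i)(R_m − R̄_m) = 108.5800  ⇒  Cov = 108.5800 / 6 = 18.0967
Σ(R_m − R̄_m)² = 178.4683  ⇒  Var(R_m) = 178.4683 / 6 = 29.7447
β = Cov / Var(R_m) = 18.0967 / 29.7447 = 0.6084
E(R) = R_f + β × MRP = 2.58% + 0.6084 × 3.19% = 4.52%

4.52%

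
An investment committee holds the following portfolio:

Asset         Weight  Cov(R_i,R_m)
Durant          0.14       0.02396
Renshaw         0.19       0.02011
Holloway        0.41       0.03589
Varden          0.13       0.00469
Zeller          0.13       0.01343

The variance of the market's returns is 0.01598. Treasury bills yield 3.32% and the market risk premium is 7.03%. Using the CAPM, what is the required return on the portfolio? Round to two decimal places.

13.99%

β_Durant = 0.02396 / 0.01598 = 1.4994
β_Renshaw = 0.02011 / 0.01598 = 1.2584
β_Holloway = 0.03589 / 0.01598 = 2.2459
β_Varden = 0.00469 / 0.01598 = 0.2935
β_Zeller = 0.01343 / 0.01598 = 0.8404
β_P = Σ w_i β_i = 0.14×1.4994 + 0.19×1.2584 + 0.41×2.2459 + 0.13×0.2935 + 0.13×0.8404 = 1.5172
E(R_P) = R_f + β_P × MRP = 3.32% + 1.5172 × 7.03% = 13.99%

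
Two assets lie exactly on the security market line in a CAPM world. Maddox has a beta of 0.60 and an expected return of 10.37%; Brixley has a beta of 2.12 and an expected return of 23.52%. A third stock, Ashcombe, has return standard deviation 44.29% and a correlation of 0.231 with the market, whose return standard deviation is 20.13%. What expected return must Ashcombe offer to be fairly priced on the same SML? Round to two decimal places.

MRP = (23.52% − 10.37%) / (2.12 − 0.60) = 8.6513%
R_f = 10.37% − 0.60 × 8.6513% = 5.1792%
β_Ashcombe = ρ·σ_i/σ_m = 0.231 × 44.29 / 20.13 = 0.5082
E(R_Ashcombe) = R_f + β × MRP = 5.1792% + 0.5082 × 8.6513% = 9.58%

9.58%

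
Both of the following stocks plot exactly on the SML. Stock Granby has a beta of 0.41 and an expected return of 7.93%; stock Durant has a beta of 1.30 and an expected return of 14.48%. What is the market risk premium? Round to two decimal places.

7.36%

Both satisfy E(R) = R_f + β·MRP, so the slope of the SML is
MRP = (14.48% − 7.93%) / (1.30 − 0.41) = 6.55% / 0.89 = 7.3596%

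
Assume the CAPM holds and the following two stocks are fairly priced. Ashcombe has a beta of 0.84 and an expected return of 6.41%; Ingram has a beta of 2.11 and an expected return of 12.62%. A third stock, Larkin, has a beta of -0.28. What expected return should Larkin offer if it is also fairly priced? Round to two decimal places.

0.93%

MRP (SML slope) = (12.62% − 6.41%) / (2.11 − 0.84) = 6.21% / 1.27 = 4.8898%
R_f (intercept) = 6.41% − 0.84 × 4.8898% = 2.3026%
E(R_Larkin) = R_f + β × MRP = 2.3026% + -0.28 × 4.8898% = 0.93%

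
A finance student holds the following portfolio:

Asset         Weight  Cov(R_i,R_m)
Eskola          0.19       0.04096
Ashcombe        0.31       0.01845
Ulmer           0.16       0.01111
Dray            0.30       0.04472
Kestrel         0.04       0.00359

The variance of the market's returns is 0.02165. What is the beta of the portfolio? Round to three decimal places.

β_Eskola = 0.04096 / 0.02165 = 1.8919
β_Ashcombe = 0.01845 / 0.02165 = 0.8522
β_Ulmer = 0.01111 / 0.02165 = 0.5132
β_Dray = 0.04472 / 0.02165 = 2.0656
β_Kestrel = 0.00359 / 0.02165 = 0.1658
β_P = Σ w_i β_i = 0.19×1.8919 + 0.31×0.8522 + 0.16×0.5132 + 0.30×2.0656 + 0.04×0.1658 = 1.3321

1.332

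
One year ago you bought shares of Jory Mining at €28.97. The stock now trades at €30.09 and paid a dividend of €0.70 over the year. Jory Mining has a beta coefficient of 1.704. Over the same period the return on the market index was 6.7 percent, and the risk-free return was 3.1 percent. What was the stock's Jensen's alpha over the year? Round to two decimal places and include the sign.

-2.95%

Realised HPR = (P1 + D1 − P0) / P0 = (30.09 + 0.70 − 28.97) / 28.97 = 1.82 / 28.97 = 6.2824%
MRP = 6.7% − 3.1% = 3.60%
CAPM required = R_f + β·MRP = 3.1% + 1.704 × 3.6% = 9.2344%
α = realised − required = 6.2824% − 9.2344% = -2.95%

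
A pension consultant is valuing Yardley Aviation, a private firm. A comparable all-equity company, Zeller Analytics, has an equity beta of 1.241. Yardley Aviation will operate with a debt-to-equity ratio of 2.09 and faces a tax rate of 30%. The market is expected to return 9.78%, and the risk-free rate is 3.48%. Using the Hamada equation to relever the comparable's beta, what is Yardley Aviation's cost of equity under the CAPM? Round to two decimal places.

β_L = β_U × [1 + (1 − t)(D/E)] = 1.241 × [1 + (1 − 0.30) × 2.09]
    = 1.241 × [1 + 0.70 × 2.09] = 1.241 × 2.4630 = 3.0566
MRP = 9.78% − 3.48% = 6.30%
E(R) = R_f + β_L × MRP = 3.48% + 3.0566 × 6.30% = 22.74%

22.74%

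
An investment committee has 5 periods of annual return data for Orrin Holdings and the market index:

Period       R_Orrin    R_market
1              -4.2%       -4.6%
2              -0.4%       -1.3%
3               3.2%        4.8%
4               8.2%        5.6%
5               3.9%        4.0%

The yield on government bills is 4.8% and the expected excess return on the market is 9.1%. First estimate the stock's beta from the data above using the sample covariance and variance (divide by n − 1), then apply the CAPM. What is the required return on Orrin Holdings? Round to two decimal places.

13.87%

Mean R_i = (-4.2 − 0.4 + 3.2 + 8.2 + 3.9) / 5 = 2.1400%
Mean R_m = (-4.6 − 1.3 + 4.8 + 5.6 + 4.0) / 5 = 1.7000%
Σ(R_i − R̄_i)(R_m − R̄_m) = 78.5300  ⇒  Cov = 78.5300 / 4 = 19.6325
Σ(R_m − R̄_m)² = 78.8000  ⇒  Var(R_m) = 78.8000 / 4 = 19.7000
β = Cov / Var(R_m) = 19.6325 / 19.7000 = 0.9966
E(R) = R_f + β × MRP = 4.8% + 0.9966 × 9.1% = 13.87%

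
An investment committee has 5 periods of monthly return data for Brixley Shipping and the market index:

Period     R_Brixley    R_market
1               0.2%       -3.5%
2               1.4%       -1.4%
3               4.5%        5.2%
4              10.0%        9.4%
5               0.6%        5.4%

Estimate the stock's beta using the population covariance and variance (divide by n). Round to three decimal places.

0.597

Mean R_i = (0.2 + 1.4 + 4.5 + 10.0 + 0.6) / 5 = 3.3400%
Mean R_m = (-3.5 − 1.4 + 5.2 + 9.4 + 5.4) / 5 = 3.0200%
Σ(R_i − R̄_i)(R_m − R̄_m) = 67.5460  ⇒  Cov = 67.5460 / 5 = 13.5092
Σ(R_m − R̄_m)² = 113.1680  ⇒  Var(R_m) = 113.1680 / 5 = 22.6336
β = Cov / Var(R_m) = 13.5092 / 22.6336 = 0.5969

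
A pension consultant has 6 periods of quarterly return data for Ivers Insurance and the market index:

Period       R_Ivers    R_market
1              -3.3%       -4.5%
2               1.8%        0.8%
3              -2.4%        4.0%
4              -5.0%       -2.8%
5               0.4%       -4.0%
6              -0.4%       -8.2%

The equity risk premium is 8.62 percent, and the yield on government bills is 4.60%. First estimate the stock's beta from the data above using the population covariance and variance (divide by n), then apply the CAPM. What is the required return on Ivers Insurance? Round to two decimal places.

Mean R_i = (-3.3 + 1.8 − 2.4 − 5.0 + 0.4 − 0.4) / 6 = -1.4833%
Mean R_m = (-4.5 + 0.8 + 4.0 − 2.8 − 4.0 − 8.2) / 6 = -2.4500%
Σ(R_i − R̄_i)(R_m − R̄_m) = 0.5650  ⇒  Cov = 0.5650 / 6 = 0.0942
Σ(R_m − R̄_m)² = 91.9550  ⇒  Var(R_m) = 91.9550 / 6 = 15.3258
β = Cov / Var(R_m) = 0.0942 / 15.3258 = 0.0061
E(R) = R_f + β × MRP = 4.60% + 0.0061 × 8.62% = 4.65%

4.65%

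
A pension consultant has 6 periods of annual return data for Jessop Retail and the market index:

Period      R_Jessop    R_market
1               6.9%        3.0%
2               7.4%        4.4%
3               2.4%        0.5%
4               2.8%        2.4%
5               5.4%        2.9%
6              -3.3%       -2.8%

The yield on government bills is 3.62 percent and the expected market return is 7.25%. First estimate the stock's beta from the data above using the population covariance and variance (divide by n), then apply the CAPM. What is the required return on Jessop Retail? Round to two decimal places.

Mean R_i = (6.9 + 7.4 + 2.4 + 2.8 + 5.4 − 3.3) / 6 = 3.6000%
Mean R_m = (3.0 + 4.4 + 0.5 + 2.4 + 2.9 − 2.8) / 6 = 1.7333%
Σ(R_i − R̄_i)(R_m − R̄_m) = 48.6400  ⇒  Cov = 48.6400 / 6 = 8.1067
Σ(R_m − R̄_m)² = 32.5933  ⇒  Var(R_m) = 32.5933 / 6 = 5.4322
β = Cov / Var(R_m) = 8.1067 / 5.4322 = 1.4923
MRP = 7.25% − 3.62% = 3.63%
E(R) = R_f + β × MRP = 3.62% + 1.4923 × 3.63% = 9.04%

9.04%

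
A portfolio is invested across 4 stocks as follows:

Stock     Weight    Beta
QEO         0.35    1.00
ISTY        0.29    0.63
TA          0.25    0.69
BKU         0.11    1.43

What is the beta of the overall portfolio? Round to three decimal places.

β_P = Σ w_i β_i = 0.35×1.00 + 0.29×0.63 + 0.25×0.69 + 0.11×1.43 = 0.8625

0.863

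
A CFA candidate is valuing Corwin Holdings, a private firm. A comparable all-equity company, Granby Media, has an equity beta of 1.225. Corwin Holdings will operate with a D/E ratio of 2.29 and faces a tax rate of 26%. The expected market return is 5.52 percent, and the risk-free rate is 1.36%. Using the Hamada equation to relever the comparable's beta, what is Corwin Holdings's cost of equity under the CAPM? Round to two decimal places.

15.09%

β_L = β_U × [1 + (1 − t)(D/E)] = 1.225 × [1 + (1 − 0.26) × 2.29]
    = 1.225 × [1 + 0.74 × 2.29] = 1.225 × 2.6946 = 3.3009
MRP = 5.52% − 1.36% = 4.16%
E(R) = R_f + β_L × MRP = 1.36% + 3.3009 × 4.16% = 15.09%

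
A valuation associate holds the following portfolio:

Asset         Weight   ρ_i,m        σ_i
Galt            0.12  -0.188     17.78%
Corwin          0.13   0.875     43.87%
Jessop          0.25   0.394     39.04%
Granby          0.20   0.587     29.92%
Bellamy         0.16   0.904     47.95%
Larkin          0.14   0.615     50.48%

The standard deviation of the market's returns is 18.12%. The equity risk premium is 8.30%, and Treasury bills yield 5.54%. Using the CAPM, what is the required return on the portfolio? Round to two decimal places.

16.18%

β_Galt = -0.188 × 17.78% / 18.12% = -0.1845
β_Corwin = 0.875 × 43.87% / 18.12% = 2.1184
β_Jessop = 0.394 × 39.04% / 18.12% = 0.8489
β_Granby = 0.587 × 29.92% / 18.12% = 0.9693
β_Bellamy = 0.904 × 47.95% / 18.12% = 2.3922
β_Larkin = 0.615 × 50.48% / 18.12% = 1.7133
β_P = Σ w_i β_i = 0.12×-0.1845 + 0.13×2.1184 + 0.25×0.8489 + 0.20×0.9693 + 0.16×2.3922 + 0.14×1.7133 = 1.2820
E(R_P) = R_f + β_P × MRP = 5.54% + 1.2820 × 8.30% = 16.18%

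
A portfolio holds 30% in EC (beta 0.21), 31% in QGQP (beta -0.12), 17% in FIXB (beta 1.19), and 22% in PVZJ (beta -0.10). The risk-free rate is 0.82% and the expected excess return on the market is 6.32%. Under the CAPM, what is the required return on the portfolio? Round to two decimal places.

β_P = Σ w_i β_i = 0.30×0.21 + 0.31×-0.12 + 0.17×1.19 + 0.22×-0.10 = 0.2061
E(R_P) = R_f + β_P × MRP = 0.82% + 0.2061 × 6.32% = 2.12%

2.12%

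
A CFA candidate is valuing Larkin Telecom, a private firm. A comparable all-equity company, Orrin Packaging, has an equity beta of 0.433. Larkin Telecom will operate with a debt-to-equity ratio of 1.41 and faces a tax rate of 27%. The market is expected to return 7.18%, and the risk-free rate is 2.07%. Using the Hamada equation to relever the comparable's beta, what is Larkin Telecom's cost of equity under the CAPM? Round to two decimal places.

6.56%

β_L = β_U × [1 + (1 − t)(D/E)] = 0.433 × [1 + (1 − 0.27) × 1.41]
    = 0.433 × [1 + 0.73 × 1.41] = 0.433 × 2.0293 = 0.8787
MRP = 7.18% − 2.07% = 5.11%
E(R) = R_f + β_L × MRP = 2.07% + 0.8787 × 5.11% = 6.56%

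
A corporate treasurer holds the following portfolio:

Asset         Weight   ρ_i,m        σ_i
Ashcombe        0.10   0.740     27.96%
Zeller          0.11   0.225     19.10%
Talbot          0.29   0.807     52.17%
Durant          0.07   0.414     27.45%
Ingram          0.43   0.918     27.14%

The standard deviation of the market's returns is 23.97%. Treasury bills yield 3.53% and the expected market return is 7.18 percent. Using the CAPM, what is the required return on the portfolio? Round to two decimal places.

7.53%

β_Ashcombe = 0.740 × 27.96% / 23.97% = 0.8632
β_Zeller = 0.225 × 19.10% / 23.97% = 0.1793
β_Talbot = 0.807 × 52.17% / 23.97% = 1.7564
β_Durant = 0.414 × 27.45% / 23.97% = 0.4741
β_Ingram = 0.918 × 27.14% / 23.97% = 1.0394
β_P = Σ w_i β_i = 0.10×0.8632 + 0.11×0.1793 + 0.29×1.7564 + 0.07×0.4741 + 0.43×1.0394 = 1.0955
MRP = 7.18% − 3.53% = 3.65%
E(R_P) = R_f + β_P × MRP = 3.53% + 1.0955 × 3.65% = 7.53%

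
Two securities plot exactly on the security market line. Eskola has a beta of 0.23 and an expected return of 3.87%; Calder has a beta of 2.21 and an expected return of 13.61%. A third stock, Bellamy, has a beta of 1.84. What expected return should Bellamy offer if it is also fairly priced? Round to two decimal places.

MRP (SML slope) = (13.61% − 3.87%) / (2.21 − 0.23) = 9.74% / 1.98 = 4.9192%
R_f (intercept) = 3.87% − 0.23 × 4.9192% = 2.7386%
E(R_Bellamy) = R_f + β × MRP = 2.7386% + 1.84 × 4.9192% = 11.79%

11.79%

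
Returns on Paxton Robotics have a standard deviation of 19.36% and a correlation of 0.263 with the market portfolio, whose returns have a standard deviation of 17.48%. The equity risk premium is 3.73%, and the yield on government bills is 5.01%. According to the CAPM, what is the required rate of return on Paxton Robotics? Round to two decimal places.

β = ρ × σ_i / σ_m = 0.263 × 19.36% / 17.48% = 0.2913
E(R) = 5.01% + 0.2913 × 3.73% = 6.10%

6.10%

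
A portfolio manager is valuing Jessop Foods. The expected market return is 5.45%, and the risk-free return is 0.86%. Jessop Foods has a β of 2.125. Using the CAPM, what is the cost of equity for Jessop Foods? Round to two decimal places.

Market risk premium = E(R_m) − R_f = 5.45% − 0.86% = 4.59%
E(R) = R_f + β × MRP = 0.86% + 2.125 × 4.59% = 10.61%

10.61%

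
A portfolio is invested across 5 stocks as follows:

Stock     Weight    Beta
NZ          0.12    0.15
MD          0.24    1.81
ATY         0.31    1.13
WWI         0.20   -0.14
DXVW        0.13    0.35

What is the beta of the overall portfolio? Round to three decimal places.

β_P = Σ w_i β_i = 0.12×0.15 + 0.24×1.81 + 0.31×1.13 + 0.20×-0.14 + 0.13×0.35 = 0.8202

0.820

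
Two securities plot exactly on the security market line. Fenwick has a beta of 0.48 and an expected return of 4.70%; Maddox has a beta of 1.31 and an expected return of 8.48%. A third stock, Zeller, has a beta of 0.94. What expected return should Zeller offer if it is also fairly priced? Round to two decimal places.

MRP (SML slope) = (8.48% − 4.70%) / (1.31 − 0.48) = 3.78% / 0.83 = 4.5542%
R_f (intercept) = 4.70% − 0.48 × 4.5542% = 2.5140%
E(R_Zeller) = R_f + β × MRP = 2.5140% + 0.94 × 4.5542% = 6.79%

6.79%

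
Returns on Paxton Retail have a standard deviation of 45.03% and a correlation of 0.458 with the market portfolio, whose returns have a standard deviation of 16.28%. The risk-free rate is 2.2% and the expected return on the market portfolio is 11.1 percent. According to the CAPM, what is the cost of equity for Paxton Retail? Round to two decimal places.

β = ρ × σ_i / σ_m = 0.458 × 45.03% / 16.28% = 1.2668
MRP = 11.1% − 2.2% = 8.90%
E(R) = 2.2% + 1.2668 × 8.9% = 13.47%

13.47%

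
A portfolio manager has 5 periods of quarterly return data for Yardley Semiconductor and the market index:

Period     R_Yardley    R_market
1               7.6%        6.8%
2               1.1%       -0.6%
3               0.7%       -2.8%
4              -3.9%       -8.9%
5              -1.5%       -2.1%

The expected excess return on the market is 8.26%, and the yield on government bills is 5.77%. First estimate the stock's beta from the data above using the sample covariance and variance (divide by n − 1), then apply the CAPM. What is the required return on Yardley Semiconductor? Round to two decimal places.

11.84%

Mean R_i = (7.6 + 1.1 + 0.7 − 3.9 − 1.5) / 5 = 0.8000%
Mean R_m = (6.8 − 0.6 − 2.8 − 8.9 − 2.1) / 5 = -1.5200%
Σ(R_i − R̄_i)(R_m − R̄_m) = 93.0000  ⇒  Cov = 93.0000 / 4 = 23.2500
Σ(R_m − R̄_m)² = 126.5080  ⇒  Var(R_m) = 126.5080 / 4 = 31.6270
β = Cov / Var(R_m) = 23.2500 / 31.6270 = 0.7351
E(R) = R_f + β × MRP = 5.77% + 0.7351 × 8.26% = 11.84%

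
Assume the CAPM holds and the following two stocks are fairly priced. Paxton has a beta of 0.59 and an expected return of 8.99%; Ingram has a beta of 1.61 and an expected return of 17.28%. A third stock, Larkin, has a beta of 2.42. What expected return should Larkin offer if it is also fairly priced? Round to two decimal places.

MRP (SML slope) = (17.28% − 8.99%) / (1.61 − 0.59) = 8.29% / 1.02 = 8.1275%
R_f (intercept) = 8.99% − 0.59 × 8.1275% = 4.1948%
E(R_Larkin) = R_f + β × MRP = 4.1948% + 2.42 × 8.1275% = 23.86%

23.86%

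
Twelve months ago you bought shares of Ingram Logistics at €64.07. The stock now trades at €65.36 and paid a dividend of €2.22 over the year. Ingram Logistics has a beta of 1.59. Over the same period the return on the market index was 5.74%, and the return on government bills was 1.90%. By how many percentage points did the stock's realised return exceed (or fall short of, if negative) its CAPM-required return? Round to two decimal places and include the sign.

-2.53%

Realised HPR = (P1 + D1 − P0) / P0 = (65.36 + 2.22 − 64.07) / 64.07 = 3.51 / 64.07 = 5.4784%
MRP = 5.74% − 1.90% = 3.84%
CAPM required = R_f + β·MRP = 1.90% + 1.59 × 3.84% = 8.0056%
α = realised − required = 5.4784% − 8.0056% = -2.53%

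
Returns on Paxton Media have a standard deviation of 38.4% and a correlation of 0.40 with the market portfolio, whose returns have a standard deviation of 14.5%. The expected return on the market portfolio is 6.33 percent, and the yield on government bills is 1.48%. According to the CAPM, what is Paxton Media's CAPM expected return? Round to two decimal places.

β = ρ × σ_i / σ_m = 0.40 × 38.4% / 14.5% = 1.0593
MRP = 6.33% − 1.48% = 4.85%
E(R) = 1.48% + 1.0593 × 4.85% = 6.62%

6.62%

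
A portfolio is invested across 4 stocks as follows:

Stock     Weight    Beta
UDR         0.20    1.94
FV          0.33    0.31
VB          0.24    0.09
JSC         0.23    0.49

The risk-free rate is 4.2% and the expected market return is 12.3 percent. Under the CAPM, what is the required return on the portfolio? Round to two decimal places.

9.26%

β_P = Σ w_i β_i = 0.20×1.94 + 0.33×0.31 + 0.24×0.09 + 0.23×0.49 = 0.6246
MRP = 12.3% − 4.2% = 8.10%
E(R_P) = R_f + β_P × MRP = 4.2% + 0.6246 × 8.1% = 9.26%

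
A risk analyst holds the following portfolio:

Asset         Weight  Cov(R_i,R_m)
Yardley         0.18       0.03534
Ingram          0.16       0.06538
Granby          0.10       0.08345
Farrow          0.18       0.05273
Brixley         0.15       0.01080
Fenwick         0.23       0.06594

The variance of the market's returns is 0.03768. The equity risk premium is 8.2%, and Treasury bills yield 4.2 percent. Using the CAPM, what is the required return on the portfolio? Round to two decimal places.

15.40%

β_Yardley = 0.03534 / 0.03768 = 0.9379
β_Ingram = 0.06538 / 0.03768 = 1.7351
β_Granby = 0.08345 / 0.03768 = 2.2147
β_Farrow = 0.05273 / 0.03768 = 1.3994
β_Brixley = 0.01080 / 0.03768 = 0.2866
β_Fenwick = 0.06594 / 0.03768 = 1.7500
β_P = Σ w_i β_i = 0.18×0.9379 + 0.16×1.7351 + 0.10×2.2147 + 0.18×1.3994 + 0.15×0.2866 + 0.23×1.7500 = 1.3653
E(R_P) = R_f + β_P × MRP = 4.2% + 1.3653 × 8.2% = 15.40%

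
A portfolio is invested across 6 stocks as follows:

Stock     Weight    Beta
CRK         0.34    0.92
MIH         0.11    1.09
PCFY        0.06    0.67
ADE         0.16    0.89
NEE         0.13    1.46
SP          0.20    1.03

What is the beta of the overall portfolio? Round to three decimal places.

β_P = Σ w_i β_i = 0.34×0.92 + 0.11×1.09 + 0.06×0.67 + 0.16×0.89 + 0.13×1.46 + 0.20×1.03 = 1.0111

1.011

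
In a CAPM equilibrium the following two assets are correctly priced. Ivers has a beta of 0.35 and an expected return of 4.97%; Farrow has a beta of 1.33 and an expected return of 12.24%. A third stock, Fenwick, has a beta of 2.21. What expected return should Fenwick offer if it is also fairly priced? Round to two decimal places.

18.77%

MRP (SML slope) = (12.24% − 4.97%) / (1.33 − 0.35) = 7.27% / 0.98 = 7.4184%
R_f (intercept) = 4.97% − 0.35 × 7.4184% = 2.3736%
E(R_Fenwick) = R_f + β × MRP = 2.3736% + 2.21 × 7.4184% = 18.77%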